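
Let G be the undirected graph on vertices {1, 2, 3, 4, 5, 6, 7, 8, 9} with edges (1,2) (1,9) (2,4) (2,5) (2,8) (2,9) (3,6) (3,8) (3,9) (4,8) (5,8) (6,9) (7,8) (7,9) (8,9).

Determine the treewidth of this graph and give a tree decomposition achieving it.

Treewidth 2.
Bags: B1 = {2, 8, 9}  B2 = {7, 8, 9}  B3 = {2, 4, 8}  B4 = {2, 5, 8}  B5 = {3, 8, 9}  B6 = {1, 2, 9}  B7 = {3, 6, 9}
Tree: B1–B2, B1–B3, B1–B4, B1–B5, B1–B6, B5–B7

The largest bag has 3 vertices, giving width 2; this decomposition certifies tw(G) ≤ 2. On the other hand G contains the 3-clique {2, 8, 9}. A clique must lie in a single bag of any decomposition, so no decomposition can have width below 2. Therefore the treewidth is 2.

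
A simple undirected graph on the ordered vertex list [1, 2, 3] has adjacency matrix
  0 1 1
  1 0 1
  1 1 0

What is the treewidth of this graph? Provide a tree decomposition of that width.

A single bag containing all 3 vertices is trivially a valid decomposition of width 2. For the lower bound, the 3 vertices {1, 2, 3} are pairwise adjacent, and any tree decomposition puts a clique entirely inside one bag — forcing width ≥ 2. Therefore the treewidth is 2.

Treewidth 2.
One such decomposition:
Bags: B1 = {1, 2, 3}
Tree: (single bag)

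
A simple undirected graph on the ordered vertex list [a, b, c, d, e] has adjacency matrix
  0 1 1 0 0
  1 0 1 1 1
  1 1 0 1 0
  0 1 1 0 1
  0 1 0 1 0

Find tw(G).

2

A width-2 tree decomposition is:
Bags: B1 = {b, c, d}  B2 = {a, b, c}  B3 = {b, d, e}
Tree: B1–B2, B1–B3
Every bag has size at most 3, so the width is 3 − 1 = 2 and tw(G) ≤ 2. For the lower bound, the 3 vertices {b, d, e} are pairwise adjacent, and any tree decomposition puts a clique entirely inside one bag — forcing width ≥ 2. Combining the bounds, tw(G) = 2.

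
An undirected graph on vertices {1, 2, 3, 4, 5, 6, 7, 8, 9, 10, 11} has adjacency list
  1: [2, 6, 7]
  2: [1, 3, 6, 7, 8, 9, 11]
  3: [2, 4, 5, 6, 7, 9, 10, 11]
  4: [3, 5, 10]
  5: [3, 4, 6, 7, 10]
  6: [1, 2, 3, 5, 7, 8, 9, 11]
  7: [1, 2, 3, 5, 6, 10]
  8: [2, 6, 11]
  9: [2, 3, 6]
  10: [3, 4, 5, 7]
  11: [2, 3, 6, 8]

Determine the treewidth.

3

A width-3 tree decomposition is:
Bags: B1 = {2, 3, 6, 11}  B2 = {2, 3, 6, 7}  B3 = {1, 2, 6, 7}  B4 = {3, 5, 6, 7}  B5 = {3, 5, 7, 10}  B6 = {3, 4, 5, 10}  B7 = {2, 3, 6, 9}  B8 = {2, 6, 8, 11}
Tree: B1–B2, B2–B3, B2–B4, B4–B5, B5–B6, B1–B7, B1–B8
Every bag has size at most 4, so the width is 4 − 1 = 3 and tw(G) ≤ 3. For the lower bound, the 4 vertices {2, 6, 8, 11} are pairwise adjacent, and any tree decomposition puts a clique entirely inside one bag — forcing width ≥ 3. The upper and lower bounds meet at 3, so that is the treewidth.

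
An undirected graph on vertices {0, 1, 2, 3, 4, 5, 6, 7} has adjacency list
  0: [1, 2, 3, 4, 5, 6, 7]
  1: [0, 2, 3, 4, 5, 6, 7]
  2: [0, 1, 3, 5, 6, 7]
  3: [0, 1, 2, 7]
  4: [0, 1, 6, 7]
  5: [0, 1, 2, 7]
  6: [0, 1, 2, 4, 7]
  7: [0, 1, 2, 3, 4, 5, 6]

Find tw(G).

4

A width-4 tree decomposition is:
Bags: B1 = {0, 1, 2, 6, 7}  B2 = {0, 1, 2, 3, 7}  B3 = {0, 1, 4, 6, 7}  B4 = {0, 1, 2, 5, 7}
Tree: B1–B2, B1–B3, B1–B4
Each bag holds 5 vertices, so the decomposition has width 4, which upper-bounds the treewidth. On the other hand G contains the 5-clique {0, 1, 2, 3, 7}. A clique must lie in a single bag of any decomposition, so no decomposition can have width below 4. Combining the bounds, tw(G) = 4.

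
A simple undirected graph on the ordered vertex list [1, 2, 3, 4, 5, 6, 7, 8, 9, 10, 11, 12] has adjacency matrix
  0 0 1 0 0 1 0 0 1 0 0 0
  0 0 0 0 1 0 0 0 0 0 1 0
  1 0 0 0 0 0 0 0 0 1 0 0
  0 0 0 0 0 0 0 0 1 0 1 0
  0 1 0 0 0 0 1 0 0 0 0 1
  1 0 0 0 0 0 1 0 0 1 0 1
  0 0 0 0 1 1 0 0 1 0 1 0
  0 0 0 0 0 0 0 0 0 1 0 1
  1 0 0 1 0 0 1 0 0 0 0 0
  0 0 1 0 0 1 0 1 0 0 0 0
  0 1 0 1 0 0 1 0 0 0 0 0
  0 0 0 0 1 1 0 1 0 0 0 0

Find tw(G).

3

A width-3 tree decomposition is:
Bags: B1 = {3, 8, 10, 12}  B2 = {3, 6, 10, 12}  B3 = {1, 3, 6, 12}  B4 = {1, 5, 6, 12}  B5 = {1, 5, 6, 7}  B6 = {1, 5, 7, 9}  B7 = {2, 5, 7, 9}  B8 = {2, 7, 9, 11}  B9 = {2, 4, 9, 11}
Tree: B1–B2, B2–B3, B3–B4, B4–B5, B5–B6, B6–B7, B7–B8, B8–B9
Every bag has size at most 4, so the width is 4 − 1 = 3 and tw(G) ≤ 3. For the lower bound: the 4 vertex sets {3,8,10}, {12}, {6}, {1,5,7,9} are disjoint, each induces a connected subgraph, and every pair is joined by at least one edge of G. Contracting each set to a single vertex therefore yields K_{4} as a minor, and since treewidth is minor-monotone, tw(G) ≥ tw(K_{4}) = 3. Hence tw(G) = 3 exactly.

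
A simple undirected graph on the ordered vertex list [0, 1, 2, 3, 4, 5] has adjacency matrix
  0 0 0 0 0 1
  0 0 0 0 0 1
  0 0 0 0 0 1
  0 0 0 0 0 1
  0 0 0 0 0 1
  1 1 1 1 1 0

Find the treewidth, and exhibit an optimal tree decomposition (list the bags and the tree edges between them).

Every bag has size at most 2, so the width is 2 − 1 = 1 and tw(G) ≤ 1. Any graph with an edge has treewidth ≥ 1, and G has the edge 0–5. Combining the bounds, tw(G) = 1.

Treewidth 1.
One optimal decomposition is:
Bags: B1 = {0, 5}  B2 = {1, 5}  B3 = {3, 5}  B4 = {4, 5}  B5 = {2, 5}
Tree: B1–B2, B2–B3, B3–B4, B2–B5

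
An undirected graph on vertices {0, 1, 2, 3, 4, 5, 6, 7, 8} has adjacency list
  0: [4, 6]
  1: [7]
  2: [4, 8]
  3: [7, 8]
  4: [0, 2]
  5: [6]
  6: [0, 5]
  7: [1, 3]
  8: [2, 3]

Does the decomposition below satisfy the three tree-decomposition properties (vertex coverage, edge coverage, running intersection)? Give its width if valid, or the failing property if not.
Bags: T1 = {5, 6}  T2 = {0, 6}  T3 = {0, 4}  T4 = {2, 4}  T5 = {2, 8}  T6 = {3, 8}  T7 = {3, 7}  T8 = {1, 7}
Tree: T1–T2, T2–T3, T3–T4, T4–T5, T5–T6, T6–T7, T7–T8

Checking the three conditions: (i) the bags cover all of {0, 1, 2, 3, 4, 5, 6, 7, 8}; (ii) for each edge, some bag contains both endpoints; (iii) the bags containing any fixed vertex form a subtree. All hold, so the decomposition is valid with width 2 − 1 = 1.

Yes; width 1.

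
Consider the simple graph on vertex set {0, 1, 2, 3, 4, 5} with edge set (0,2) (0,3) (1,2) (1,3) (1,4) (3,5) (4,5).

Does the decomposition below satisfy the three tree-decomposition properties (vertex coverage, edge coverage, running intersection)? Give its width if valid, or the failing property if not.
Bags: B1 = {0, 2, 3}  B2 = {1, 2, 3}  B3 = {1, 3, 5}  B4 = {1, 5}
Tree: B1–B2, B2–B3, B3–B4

A tree decomposition must satisfy three properties: every vertex lies in some bag; for every edge, both endpoints lie together in some bag; and for every vertex, the bags containing it form a connected subtree. Here vertex 4 appears in no bag, so the decomposition is invalid.

No — vertex 4 appears in no bag.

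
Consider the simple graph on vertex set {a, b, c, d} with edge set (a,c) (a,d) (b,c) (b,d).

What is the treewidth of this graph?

2

A width-2 tree decomposition is:
Bags: B1 = {a, b, c}  B2 = {a, b, d}
Tree: B1–B2
The largest bag has 3 vertices, giving width 2; this decomposition certifies tw(G) ≤ 2. For the lower bound, G contains the cycle b–c–a–d–b, so G is not a forest; only forests have treewidth ≤ 1, hence tw(G) ≥ 2. The upper and lower bounds meet at 2, so that is the treewidth.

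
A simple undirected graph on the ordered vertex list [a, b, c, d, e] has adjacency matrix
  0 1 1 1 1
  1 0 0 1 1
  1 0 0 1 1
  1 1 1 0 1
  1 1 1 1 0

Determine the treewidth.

3

A width-3 tree decomposition is:
Bags: B1 = {a, c, d, e}  B2 = {a, b, d, e}
Tree: B1–B2
The largest bag has 4 vertices, giving width 3; this decomposition certifies tw(G) ≤ 3. For the lower bound, the 4 vertices {a, c, d, e} are pairwise adjacent, and any tree decomposition puts a clique entirely inside one bag — forcing width ≥ 3. Therefore the treewidth is 3.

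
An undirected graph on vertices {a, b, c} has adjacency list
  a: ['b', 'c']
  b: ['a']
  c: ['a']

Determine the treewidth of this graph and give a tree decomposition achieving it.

The largest bag has 2 vertices, giving width 1; this decomposition certifies tw(G) ≤ 1. G has an edge, so its treewidth is at least 1. Hence tw(G) = 1 exactly.

Treewidth 1.
One optimal decomposition is:
Bags: B1 = {a, b}  B2 = {a, c}
Tree: B1–B2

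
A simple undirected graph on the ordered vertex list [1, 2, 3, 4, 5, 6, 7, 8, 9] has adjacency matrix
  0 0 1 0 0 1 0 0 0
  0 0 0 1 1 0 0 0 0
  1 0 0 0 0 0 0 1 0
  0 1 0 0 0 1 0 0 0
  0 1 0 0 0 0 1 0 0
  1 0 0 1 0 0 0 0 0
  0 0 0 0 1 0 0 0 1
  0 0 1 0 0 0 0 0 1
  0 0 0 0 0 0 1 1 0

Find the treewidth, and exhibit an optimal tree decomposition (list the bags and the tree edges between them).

Treewidth 2.
One optimal decomposition is:
Bags: B1 = {2, 5, 7}  B2 = {2, 4, 7}  B3 = {4, 6, 7}  B4 = {1, 6, 7}  B5 = {1, 3, 7}  B6 = {3, 7, 8}  B7 = {7, 8, 9}
Tree: B1–B2, B2–B3, B3–B4, B4–B5, B5–B6, B6–B7

The largest bag has 3 vertices, giving width 2; this decomposition certifies tw(G) ≤ 2. For the lower bound, G contains the cycle 7–5–2–4–6–1–3–8–9–7, so G is not a forest; only forests have treewidth ≤ 1, hence tw(G) ≥ 2. Combining the bounds, tw(G) = 2.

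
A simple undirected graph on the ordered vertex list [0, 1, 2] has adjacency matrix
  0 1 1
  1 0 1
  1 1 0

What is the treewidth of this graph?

A width-2 tree decomposition is:
Bags: B1 = {0, 1, 2}
Tree: (single bag)
With just one bag of size 3, the width is 3 − 1 = 2, so tw(G) ≤ 2. Conversely, {0, 1, 2} is a clique of size 3, and the vertices of any clique must share a bag in every tree decomposition; so some bag has ≥ 3 vertices and tw(G) ≥ 2. The upper and lower bounds meet at 2, so that is the treewidth.

2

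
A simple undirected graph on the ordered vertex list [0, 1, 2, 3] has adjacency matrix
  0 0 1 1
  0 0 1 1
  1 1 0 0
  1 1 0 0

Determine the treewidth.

A width-2 tree decomposition is:
Bags: B1 = {0, 1, 2}  B2 = {0, 1, 3}
Tree: B1–B2
Each bag holds 3 vertices, so the decomposition has width 2, which upper-bounds the treewidth. The edges 0–2–1–3–0 form a cycle, so G is not a tree and its treewidth is at least 2. Hence tw(G) = 2 exactly.

2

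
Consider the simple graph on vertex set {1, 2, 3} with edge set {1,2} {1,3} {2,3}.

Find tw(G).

A width-2 tree decomposition is:
Bags: B1 = {1, 2, 3}
Tree: (single bag)
A single bag containing all 3 vertices is trivially a valid decomposition of width 2. For the lower bound, the 3 vertices {1, 2, 3} are pairwise adjacent, and any tree decomposition puts a clique entirely inside one bag — forcing width ≥ 2. Combining the bounds, tw(G) = 2.

2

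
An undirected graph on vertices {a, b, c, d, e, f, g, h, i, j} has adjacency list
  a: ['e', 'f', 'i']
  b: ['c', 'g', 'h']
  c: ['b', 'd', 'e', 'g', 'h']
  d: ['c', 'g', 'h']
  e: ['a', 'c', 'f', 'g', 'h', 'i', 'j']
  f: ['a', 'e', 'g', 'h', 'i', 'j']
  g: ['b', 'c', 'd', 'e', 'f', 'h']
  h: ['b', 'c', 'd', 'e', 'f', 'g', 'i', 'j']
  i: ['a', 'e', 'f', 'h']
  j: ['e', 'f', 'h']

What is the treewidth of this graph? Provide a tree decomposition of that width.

The largest bag has 4 vertices, giving width 3; this decomposition certifies tw(G) ≤ 3. On the other hand G contains the 4-clique {c, d, g, h}. A clique must lie in a single bag of any decomposition, so no decomposition can have width below 3. The upper and lower bounds meet at 3, so that is the treewidth.

Treewidth 3.
Bags: B1 = {c, e, g, h}  B2 = {e, f, g, h}  B3 = {e, f, h, j}  B4 = {b, c, g, h}  B5 = {c, d, g, h}  B6 = {e, f, h, i}  B7 = {a, e, f, i}
Tree: B1–B2, B2–B3, B1–B4, B1–B5, B2–B6, B6–B7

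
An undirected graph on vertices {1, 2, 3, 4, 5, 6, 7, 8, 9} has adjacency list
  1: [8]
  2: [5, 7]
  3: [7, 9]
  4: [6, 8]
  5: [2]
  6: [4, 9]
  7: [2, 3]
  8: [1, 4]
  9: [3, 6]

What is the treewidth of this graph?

1

A width-1 tree decomposition is:
Bags: B1 = {1, 8}  B2 = {4, 8}  B3 = {4, 6}  B4 = {6, 9}  B5 = {3, 9}  B6 = {3, 7}  B7 = {2, 7}  B8 = {2, 5}
Tree: B1–B2, B2–B3, B3–B4, B4–B5, B5–B6, B6–B7, B7–B8
Each bag holds 2 vertices, so the decomposition has width 1, which upper-bounds the treewidth. G has an edge, so its treewidth is at least 1. The upper and lower bounds meet at 1, so that is the treewidth.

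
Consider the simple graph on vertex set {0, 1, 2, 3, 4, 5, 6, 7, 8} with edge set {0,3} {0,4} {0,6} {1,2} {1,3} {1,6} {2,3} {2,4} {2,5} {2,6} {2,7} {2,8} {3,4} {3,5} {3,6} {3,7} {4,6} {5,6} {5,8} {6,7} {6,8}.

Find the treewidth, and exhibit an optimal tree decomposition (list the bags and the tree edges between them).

Every bag has size at most 4, so the width is 4 − 1 = 3 and tw(G) ≤ 3. On the other hand G contains the 4-clique {0, 3, 4, 6}. A clique must lie in a single bag of any decomposition, so no decomposition can have width below 3. The upper and lower bounds meet at 3, so that is the treewidth.

Treewidth 3.
One such decomposition:
Bags: B1 = {1, 2, 3, 6}  B2 = {2, 3, 4, 6}  B3 = {2, 3, 5, 6}  B4 = {0, 3, 4, 6}  B5 = {2, 5, 6, 8}  B6 = {2, 3, 6, 7}
Tree: B1–B2, B2–B3, B2–B4, B3–B5, B2–B6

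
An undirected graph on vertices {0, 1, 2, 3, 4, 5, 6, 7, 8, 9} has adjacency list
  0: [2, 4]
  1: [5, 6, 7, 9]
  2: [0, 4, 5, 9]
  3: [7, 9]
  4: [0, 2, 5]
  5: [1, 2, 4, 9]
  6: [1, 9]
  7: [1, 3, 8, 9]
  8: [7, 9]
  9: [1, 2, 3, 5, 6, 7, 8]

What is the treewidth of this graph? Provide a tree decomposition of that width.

Every bag has size at most 3, so the width is 3 − 1 = 2 and tw(G) ≤ 2. Conversely, {0, 2, 4} is a clique of size 3, and the vertices of any clique must share a bag in every tree decomposition; so some bag has ≥ 3 vertices and tw(G) ≥ 2. Combining the bounds, tw(G) = 2.

Treewidth 2.
Bags: B1 = {1, 5, 9}  B2 = {2, 5, 9}  B3 = {1, 6, 9}  B4 = {1, 7, 9}  B5 = {2, 4, 5}  B6 = {3, 7, 9}  B7 = {0, 2, 4}  B8 = {7, 8, 9}
Tree: B1–B2, B1–B3, B1–B4, B2–B5, B4–B6, B5–B7, B6–B8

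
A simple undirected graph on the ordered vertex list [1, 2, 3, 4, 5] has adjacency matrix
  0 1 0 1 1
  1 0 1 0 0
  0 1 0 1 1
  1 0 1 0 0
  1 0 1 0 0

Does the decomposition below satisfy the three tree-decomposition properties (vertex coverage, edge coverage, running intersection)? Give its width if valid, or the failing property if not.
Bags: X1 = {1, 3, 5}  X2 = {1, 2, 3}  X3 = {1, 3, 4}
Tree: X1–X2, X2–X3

Every vertex of G appears in some bag (union = {1, 2, 3, 4, 5}); every edge is covered by a bag; and for each vertex v the set of bags containing v is connected in the bag tree. The decomposition is therefore valid. The largest bag has 3 vertices, so the width is 2.

Yes; width 2.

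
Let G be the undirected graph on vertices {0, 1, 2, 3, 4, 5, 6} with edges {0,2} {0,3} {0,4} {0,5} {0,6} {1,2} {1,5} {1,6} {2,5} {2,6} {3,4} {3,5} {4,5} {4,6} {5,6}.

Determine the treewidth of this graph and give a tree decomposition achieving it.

Treewidth 3.
Bags: B1 = {0, 4, 5, 6}  B2 = {0, 2, 5, 6}  B3 = {1, 2, 5, 6}  B4 = {0, 3, 4, 5}
Tree: B1–B2, B2–B3, B1–B4

Each bag holds 4 vertices, so the decomposition has width 3, which upper-bounds the treewidth. Conversely, {0, 2, 5, 6} is a clique of size 4, and the vertices of any clique must share a bag in every tree decomposition; so some bag has ≥ 4 vertices and tw(G) ≥ 3. Hence tw(G) = 3 exactly.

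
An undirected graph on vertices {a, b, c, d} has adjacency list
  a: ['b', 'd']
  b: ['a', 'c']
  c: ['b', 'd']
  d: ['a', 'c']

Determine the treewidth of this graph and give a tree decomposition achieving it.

Treewidth 2.
One such decomposition:
Bags: B1 = {a, c, d}  B2 = {a, b, c}
Tree: B1–B2

Each bag holds 3 vertices, so the decomposition has width 2, which upper-bounds the treewidth. Since a–d–c–b–a is a cycle in G, G is not acyclic. Forests are exactly the graphs of treewidth ≤ 1, so tw(G) ≥ 2. Therefore the treewidth is 2.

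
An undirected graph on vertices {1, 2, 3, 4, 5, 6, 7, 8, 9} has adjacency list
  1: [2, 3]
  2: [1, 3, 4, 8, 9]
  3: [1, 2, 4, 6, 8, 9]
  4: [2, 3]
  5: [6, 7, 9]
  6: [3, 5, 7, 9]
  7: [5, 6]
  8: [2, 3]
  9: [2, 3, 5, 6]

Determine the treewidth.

2

A width-2 tree decomposition is:
Bags: B1 = {2, 3, 9}  B2 = {2, 3, 4}  B3 = {1, 2, 3}  B4 = {3, 6, 9}  B5 = {5, 6, 9}  B6 = {2, 3, 8}  B7 = {5, 6, 7}
Tree: B1–B2, B1–B3, B1–B4, B4–B5, B1–B6, B5–B7
Each bag holds 3 vertices, so the decomposition has width 2, which upper-bounds the treewidth. For the lower bound, the 3 vertices {2, 3, 8} are pairwise adjacent, and any tree decomposition puts a clique entirely inside one bag — forcing width ≥ 2. Therefore the treewidth is 2.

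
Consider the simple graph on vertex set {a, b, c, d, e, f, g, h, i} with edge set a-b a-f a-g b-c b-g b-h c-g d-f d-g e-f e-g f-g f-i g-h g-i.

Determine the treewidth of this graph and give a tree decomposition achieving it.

Every bag has size at most 3, so the width is 3 − 1 = 2 and tw(G) ≤ 2. On the other hand G contains the 3-clique {b, g, h}. A clique must lie in a single bag of any decomposition, so no decomposition can have width below 2. Therefore the treewidth is 2.

Treewidth 2.
One optimal decomposition is:
Bags: B1 = {a, f, g}  B2 = {f, g, i}  B3 = {a, b, g}  B4 = {b, c, g}  B5 = {b, g, h}  B6 = {e, f, g}  B7 = {d, f, g}
Tree: B1–B2, B1–B3, B3–B4, B3–B5, B1–B6, B6–B7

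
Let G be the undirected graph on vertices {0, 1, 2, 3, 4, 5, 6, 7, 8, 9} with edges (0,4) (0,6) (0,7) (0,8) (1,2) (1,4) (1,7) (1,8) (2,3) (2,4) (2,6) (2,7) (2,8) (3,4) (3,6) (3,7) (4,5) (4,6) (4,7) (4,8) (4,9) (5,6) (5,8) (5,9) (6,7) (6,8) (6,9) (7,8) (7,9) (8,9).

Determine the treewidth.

A width-4 tree decomposition is:
Bags: B1 = {4, 6, 7, 8, 9}  B2 = {2, 4, 6, 7, 8}  B3 = {0, 4, 6, 7, 8}  B4 = {4, 5, 6, 8, 9}  B5 = {2, 3, 4, 6, 7}  B6 = {1, 2, 4, 7, 8}
Tree: B1–B2, B2–B3, B1–B4, B2–B5, B2–B6
Every bag has size at most 5, so the width is 5 − 1 = 4 and tw(G) ≤ 4. For the lower bound, the 5 vertices {1, 2, 4, 7, 8} are pairwise adjacent, and any tree decomposition puts a clique entirely inside one bag — forcing width ≥ 4. The upper and lower bounds meet at 4, so that is the treewidth.

4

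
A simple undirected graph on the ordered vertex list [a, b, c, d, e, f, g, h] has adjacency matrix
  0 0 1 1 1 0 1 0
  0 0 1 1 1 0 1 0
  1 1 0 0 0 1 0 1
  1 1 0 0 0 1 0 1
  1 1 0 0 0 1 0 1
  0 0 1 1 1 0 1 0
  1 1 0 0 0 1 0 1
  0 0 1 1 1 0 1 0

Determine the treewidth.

4

A width-4 tree decomposition is:
Bags: B1 = {c, d, e, f, g}  B2 = {b, c, d, e, g}  B3 = {c, d, e, g, h}  B4 = {a, c, d, e, g}
Tree: B1–B2, B2–B3, B3–B4
The largest bag has 5 vertices, giving width 4; this decomposition certifies tw(G) ≤ 4. For the lower bound: the 5 vertex sets {d,f}, {b,e}, {c,h}, {g}, {a} are disjoint, each induces a connected subgraph, and every pair is joined by at least one edge of G. Contracting each set to a single vertex therefore yields K_{5} as a minor, and since treewidth is minor-monotone, tw(G) ≥ tw(K_{5}) = 4. Combining the bounds, tw(G) = 4.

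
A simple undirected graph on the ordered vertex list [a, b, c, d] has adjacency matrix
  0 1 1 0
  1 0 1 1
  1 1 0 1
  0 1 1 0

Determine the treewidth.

2

A width-2 tree decomposition is:
Bags: B1 = {b, c, d}  B2 = {a, b, c}
Tree: B1–B2
Each bag holds 3 vertices, so the decomposition has width 2, which upper-bounds the treewidth. For the lower bound, the 3 vertices {b, c, d} are pairwise adjacent, and any tree decomposition puts a clique entirely inside one bag — forcing width ≥ 2. Hence tw(G) = 2 exactly.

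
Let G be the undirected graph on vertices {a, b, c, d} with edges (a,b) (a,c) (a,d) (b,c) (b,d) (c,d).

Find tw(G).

A width-3 tree decomposition is:
Bags: B1 = {a, b, c, d}
Tree: (single bag)
A single bag containing all 4 vertices is trivially a valid decomposition of width 3. Conversely, {a, b, c, d} is a clique of size 4, and the vertices of any clique must share a bag in every tree decomposition; so some bag has ≥ 4 vertices and tw(G) ≥ 3. Hence tw(G) = 3 exactly.

3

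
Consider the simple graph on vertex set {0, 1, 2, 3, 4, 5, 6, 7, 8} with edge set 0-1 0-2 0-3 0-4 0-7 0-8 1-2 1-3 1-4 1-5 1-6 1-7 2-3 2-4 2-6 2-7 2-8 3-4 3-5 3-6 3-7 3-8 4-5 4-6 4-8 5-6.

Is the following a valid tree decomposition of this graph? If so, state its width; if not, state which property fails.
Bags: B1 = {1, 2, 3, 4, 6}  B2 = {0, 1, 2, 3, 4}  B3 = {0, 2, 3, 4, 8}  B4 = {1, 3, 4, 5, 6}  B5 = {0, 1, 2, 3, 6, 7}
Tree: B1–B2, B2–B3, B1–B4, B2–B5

A tree decomposition must satisfy three properties: every vertex lies in some bag; for every edge, both endpoints lie together in some bag; and for every vertex, the bags containing it form a connected subtree. Here bags containing vertex 6 are not connected in the tree, so the decomposition is invalid.

No — bags containing vertex 6 are not connected in the tree.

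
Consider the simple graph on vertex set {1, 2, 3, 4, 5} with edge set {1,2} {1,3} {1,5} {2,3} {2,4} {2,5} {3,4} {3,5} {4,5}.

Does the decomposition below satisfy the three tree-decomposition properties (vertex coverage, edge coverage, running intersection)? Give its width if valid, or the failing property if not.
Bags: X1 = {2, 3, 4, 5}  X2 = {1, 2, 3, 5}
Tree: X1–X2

Yes; width 3.

Vertex coverage: the bags together contain {1, 2, 3, 4, 5}, the full vertex set. Edge coverage: each edge of G has both endpoints in at least one bag. Running intersection: for every vertex, the bags containing it form a connected subtree. All three properties hold, so this is a valid tree decomposition of width max|bag| − 1 = 3, and hence tw(G) ≤ 3.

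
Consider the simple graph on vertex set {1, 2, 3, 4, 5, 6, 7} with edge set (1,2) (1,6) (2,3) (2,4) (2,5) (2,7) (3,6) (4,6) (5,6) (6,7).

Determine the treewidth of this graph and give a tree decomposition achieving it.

Every bag has size at most 3, so the width is 3 − 1 = 2 and tw(G) ≤ 2. The edges 2–5–6–4–2 form a cycle, so G is not a tree and its treewidth is at least 2. Hence tw(G) = 2 exactly.

Treewidth 2.
One such decomposition:
Bags: B1 = {2, 5, 6}  B2 = {2, 4, 6}  B3 = {2, 3, 6}  B4 = {1, 2, 6}  B5 = {2, 6, 7}
Tree: B1–B2, B2–B3, B3–B4, B4–B5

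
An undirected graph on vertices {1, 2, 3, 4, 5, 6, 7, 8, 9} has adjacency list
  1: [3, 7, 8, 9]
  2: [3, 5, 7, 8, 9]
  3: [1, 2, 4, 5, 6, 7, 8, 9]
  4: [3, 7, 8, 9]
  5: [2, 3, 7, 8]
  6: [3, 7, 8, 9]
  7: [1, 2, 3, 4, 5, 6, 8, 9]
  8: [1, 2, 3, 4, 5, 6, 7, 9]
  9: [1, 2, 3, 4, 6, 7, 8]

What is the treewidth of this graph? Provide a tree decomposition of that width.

Each bag holds 5 vertices, so the decomposition has width 4, which upper-bounds the treewidth. For the lower bound, the 5 vertices {1, 3, 7, 8, 9} are pairwise adjacent, and any tree decomposition puts a clique entirely inside one bag — forcing width ≥ 4. Therefore the treewidth is 4.

Treewidth 4.
One such decomposition:
Bags: B1 = {3, 4, 7, 8, 9}  B2 = {2, 3, 7, 8, 9}  B3 = {2, 3, 5, 7, 8}  B4 = {1, 3, 7, 8, 9}  B5 = {3, 6, 7, 8, 9}
Tree: B1–B2, B2–B3, B1–B4, B2–B5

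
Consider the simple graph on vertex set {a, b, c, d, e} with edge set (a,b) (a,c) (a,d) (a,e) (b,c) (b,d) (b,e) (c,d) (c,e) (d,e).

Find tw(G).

4

A width-4 tree decomposition is:
Bags: B1 = {a, b, c, d, e}
Tree: (single bag)
With just one bag of size 5, the width is 5 − 1 = 4, so tw(G) ≤ 4. Conversely, {a, b, c, d, e} is a clique of size 5, and the vertices of any clique must share a bag in every tree decomposition; so some bag has ≥ 5 vertices and tw(G) ≥ 4. Hence tw(G) = 4 exactly.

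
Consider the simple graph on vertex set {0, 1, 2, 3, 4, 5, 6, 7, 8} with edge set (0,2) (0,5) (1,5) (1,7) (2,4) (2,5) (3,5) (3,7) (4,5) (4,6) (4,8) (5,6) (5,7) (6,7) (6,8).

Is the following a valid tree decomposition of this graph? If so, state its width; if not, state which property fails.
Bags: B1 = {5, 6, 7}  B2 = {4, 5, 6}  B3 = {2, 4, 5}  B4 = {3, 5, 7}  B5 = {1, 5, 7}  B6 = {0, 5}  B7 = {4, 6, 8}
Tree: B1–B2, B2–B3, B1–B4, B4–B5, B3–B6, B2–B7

No — edge (2,0) lies in no bag.

A tree decomposition must satisfy three properties: every vertex lies in some bag; for every edge, both endpoints lie together in some bag; and for every vertex, the bags containing it form a connected subtree. Here edge (2,0) lies in no bag, so the decomposition is invalid.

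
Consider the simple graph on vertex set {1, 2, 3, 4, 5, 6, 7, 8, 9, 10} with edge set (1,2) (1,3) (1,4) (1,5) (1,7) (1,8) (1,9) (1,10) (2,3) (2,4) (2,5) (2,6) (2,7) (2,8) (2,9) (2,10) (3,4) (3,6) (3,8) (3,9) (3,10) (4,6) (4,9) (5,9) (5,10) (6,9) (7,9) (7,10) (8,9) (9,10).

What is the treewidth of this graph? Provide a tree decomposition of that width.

The largest bag has 5 vertices, giving width 4; this decomposition certifies tw(G) ≤ 4. On the other hand G contains the 5-clique {1, 2, 3, 8, 9}. A clique must lie in a single bag of any decomposition, so no decomposition can have width below 4. Hence tw(G) = 4 exactly.

Treewidth 4.
One such decomposition:
Bags: B1 = {1, 2, 3, 9, 10}  B2 = {1, 2, 7, 9, 10}  B3 = {1, 2, 3, 4, 9}  B4 = {1, 2, 3, 8, 9}  B5 = {2, 3, 4, 6, 9}  B6 = {1, 2, 5, 9, 10}
Tree: B1–B2, B1–B3, B3–B4, B3–B5, B1–B6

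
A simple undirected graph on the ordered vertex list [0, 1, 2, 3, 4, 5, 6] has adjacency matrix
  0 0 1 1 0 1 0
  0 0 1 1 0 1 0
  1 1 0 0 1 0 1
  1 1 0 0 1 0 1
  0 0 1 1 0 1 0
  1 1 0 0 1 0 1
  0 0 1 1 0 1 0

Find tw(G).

3

A width-3 tree decomposition is:
Bags: B1 = {2, 3, 5, 6}  B2 = {2, 3, 4, 5}  B3 = {1, 2, 3, 5}  B4 = {0, 2, 3, 5}
Tree: B1–B2, B2–B3, B3–B4
Each bag holds 4 vertices, so the decomposition has width 3, which upper-bounds the treewidth. For the lower bound: the 4 vertex sets {3,6}, {2,4}, {5}, {1} are disjoint, each induces a connected subgraph, and every pair is joined by at least one edge of G. Contracting each set to a single vertex therefore yields K_{4} as a minor, and since treewidth is minor-monotone, tw(G) ≥ tw(K_{4}) = 3. Therefore the treewidth is 3.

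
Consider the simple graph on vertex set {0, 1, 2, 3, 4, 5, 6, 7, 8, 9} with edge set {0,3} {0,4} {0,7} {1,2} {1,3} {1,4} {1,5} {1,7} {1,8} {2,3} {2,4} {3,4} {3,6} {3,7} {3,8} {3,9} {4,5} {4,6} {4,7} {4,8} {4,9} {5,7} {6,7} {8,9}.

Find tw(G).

A width-3 tree decomposition is:
Bags: B1 = {1, 3, 4, 7}  B2 = {1, 3, 4, 8}  B3 = {1, 2, 3, 4}  B4 = {0, 3, 4, 7}  B5 = {3, 4, 8, 9}  B6 = {3, 4, 6, 7}  B7 = {1, 4, 5, 7}
Tree: B1–B2, B1–B3, B1–B4, B2–B5, B1–B6, B1–B7
The largest bag has 4 vertices, giving width 3; this decomposition certifies tw(G) ≤ 3. Conversely, {0, 3, 4, 7} is a clique of size 4, and the vertices of any clique must share a bag in every tree decomposition; so some bag has ≥ 4 vertices and tw(G) ≥ 3. The upper and lower bounds meet at 3, so that is the treewidth.

3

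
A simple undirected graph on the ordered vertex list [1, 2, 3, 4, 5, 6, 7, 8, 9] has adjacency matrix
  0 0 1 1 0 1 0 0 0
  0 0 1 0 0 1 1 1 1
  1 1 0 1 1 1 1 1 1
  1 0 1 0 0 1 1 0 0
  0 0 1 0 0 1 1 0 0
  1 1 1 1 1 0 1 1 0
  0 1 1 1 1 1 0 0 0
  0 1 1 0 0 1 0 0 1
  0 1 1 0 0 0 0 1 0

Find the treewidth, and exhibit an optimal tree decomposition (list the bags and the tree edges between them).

Treewidth 3.
One such decomposition:
Bags: B1 = {2, 3, 6, 7}  B2 = {3, 4, 6, 7}  B3 = {3, 5, 6, 7}  B4 = {1, 3, 4, 6}  B5 = {2, 3, 6, 8}  B6 = {2, 3, 8, 9}
Tree: B1–B2, B1–B3, B2–B4, B1–B5, B5–B6

Every bag has size at most 4, so the width is 4 − 1 = 3 and tw(G) ≤ 3. On the other hand G contains the 4-clique {2, 3, 8, 9}. A clique must lie in a single bag of any decomposition, so no decomposition can have width below 3. Therefore the treewidth is 3.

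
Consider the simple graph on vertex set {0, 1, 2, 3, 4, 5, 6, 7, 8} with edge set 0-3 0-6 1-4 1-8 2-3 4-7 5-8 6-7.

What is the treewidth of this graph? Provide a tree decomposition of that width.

The largest bag has 2 vertices, giving width 1; this decomposition certifies tw(G) ≤ 1. G has an edge, so its treewidth is at least 1. Hence tw(G) = 1 exactly.

Treewidth 1.
One optimal decomposition is:
Bags: B1 = {5, 8}  B2 = {1, 8}  B3 = {1, 4}  B4 = {4, 7}  B5 = {6, 7}  B6 = {0, 6}  B7 = {0, 3}  B8 = {2, 3}
Tree: B1–B2, B2–B3, B3–B4, B4–B5, B5–B6, B6–B7, B7–B8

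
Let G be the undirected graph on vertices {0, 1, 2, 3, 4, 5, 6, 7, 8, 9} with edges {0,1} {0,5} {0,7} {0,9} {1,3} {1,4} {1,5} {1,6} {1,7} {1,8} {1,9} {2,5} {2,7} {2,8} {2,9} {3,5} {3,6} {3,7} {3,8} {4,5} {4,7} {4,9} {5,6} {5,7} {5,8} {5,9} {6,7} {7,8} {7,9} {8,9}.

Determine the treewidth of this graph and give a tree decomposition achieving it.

Treewidth 4.
One such decomposition:
Bags: B1 = {1, 3, 5, 7, 8}  B2 = {1, 5, 7, 8, 9}  B3 = {1, 4, 5, 7, 9}  B4 = {0, 1, 5, 7, 9}  B5 = {1, 3, 5, 6, 7}  B6 = {2, 5, 7, 8, 9}
Tree: B1–B2, B2–B3, B2–B4, B1–B5, B2–B6

The largest bag has 5 vertices, giving width 4; this decomposition certifies tw(G) ≤ 4. For the lower bound, the 5 vertices {0, 1, 5, 7, 9} are pairwise adjacent, and any tree decomposition puts a clique entirely inside one bag — forcing width ≥ 4. Hence tw(G) = 4 exactly.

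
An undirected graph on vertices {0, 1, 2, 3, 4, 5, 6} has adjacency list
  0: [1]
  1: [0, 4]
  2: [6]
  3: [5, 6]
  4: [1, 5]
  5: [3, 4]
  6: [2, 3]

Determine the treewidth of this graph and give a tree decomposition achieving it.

Treewidth 1.
Bags: B1 = {2, 6}  B2 = {3, 6}  B3 = {3, 5}  B4 = {4, 5}  B5 = {1, 4}  B6 = {0, 1}
Tree: B1–B2, B2–B3, B3–B4, B4–B5, B5–B6

Every bag has size at most 2, so the width is 2 − 1 = 1 and tw(G) ≤ 1. Since G has at least one edge (e.g. 2–6), it is not an edgeless graph, so tw(G) ≥ 1. Hence tw(G) = 1 exactly.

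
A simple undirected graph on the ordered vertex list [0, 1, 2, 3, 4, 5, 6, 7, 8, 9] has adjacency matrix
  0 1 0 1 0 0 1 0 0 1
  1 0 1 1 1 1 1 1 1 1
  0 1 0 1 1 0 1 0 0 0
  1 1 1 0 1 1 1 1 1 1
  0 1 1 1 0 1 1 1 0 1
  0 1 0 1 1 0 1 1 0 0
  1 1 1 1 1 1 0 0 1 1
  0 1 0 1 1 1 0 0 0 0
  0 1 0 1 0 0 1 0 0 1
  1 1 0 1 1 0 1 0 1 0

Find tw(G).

A width-4 tree decomposition is:
Bags: B1 = {1, 3, 4, 6, 9}  B2 = {1, 2, 3, 4, 6}  B3 = {1, 3, 6, 8, 9}  B4 = {1, 3, 4, 5, 6}  B5 = {0, 1, 3, 6, 9}  B6 = {1, 3, 4, 5, 7}
Tree: B1–B2, B1–B3, B1–B4, B3–B5, B4–B6
Each bag holds 5 vertices, so the decomposition has width 4, which upper-bounds the treewidth. On the other hand G contains the 5-clique {0, 1, 3, 6, 9}. A clique must lie in a single bag of any decomposition, so no decomposition can have width below 4. Combining the bounds, tw(G) = 4.

4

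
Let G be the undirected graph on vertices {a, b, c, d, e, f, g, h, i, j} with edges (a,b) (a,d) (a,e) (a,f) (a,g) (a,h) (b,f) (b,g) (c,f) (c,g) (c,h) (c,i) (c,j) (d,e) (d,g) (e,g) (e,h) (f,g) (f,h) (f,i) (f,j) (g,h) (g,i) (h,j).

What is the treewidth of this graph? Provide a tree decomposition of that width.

Treewidth 3.
One such decomposition:
Bags: B1 = {a, f, g, h}  B2 = {a, b, f, g}  B3 = {c, f, g, h}  B4 = {a, e, g, h}  B5 = {a, d, e, g}  B6 = {c, f, h, j}  B7 = {c, f, g, i}
Tree: B1–B2, B1–B3, B1–B4, B4–B5, B3–B6, B3–B7

Each bag holds 4 vertices, so the decomposition has width 3, which upper-bounds the treewidth. On the other hand G contains the 4-clique {a, d, e, g}. A clique must lie in a single bag of any decomposition, so no decomposition can have width below 3. Therefore the treewidth is 3.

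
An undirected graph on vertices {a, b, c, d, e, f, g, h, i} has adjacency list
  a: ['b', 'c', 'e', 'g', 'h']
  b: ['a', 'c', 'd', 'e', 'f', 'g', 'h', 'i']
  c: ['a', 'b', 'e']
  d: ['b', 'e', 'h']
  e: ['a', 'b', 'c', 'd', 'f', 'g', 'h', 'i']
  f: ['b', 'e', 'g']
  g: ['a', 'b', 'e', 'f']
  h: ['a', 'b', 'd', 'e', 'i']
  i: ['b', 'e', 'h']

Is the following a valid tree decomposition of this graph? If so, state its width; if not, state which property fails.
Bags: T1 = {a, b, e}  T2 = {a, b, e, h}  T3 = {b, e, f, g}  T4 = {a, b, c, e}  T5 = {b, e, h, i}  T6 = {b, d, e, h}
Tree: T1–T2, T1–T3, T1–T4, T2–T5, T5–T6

A tree decomposition must satisfy three properties: every vertex lies in some bag; for every edge, both endpoints lie together in some bag; and for every vertex, the bags containing it form a connected subtree. Here edge (g,a) lies in no bag, so the decomposition is invalid.

No — edge (g,a) lies in no bag.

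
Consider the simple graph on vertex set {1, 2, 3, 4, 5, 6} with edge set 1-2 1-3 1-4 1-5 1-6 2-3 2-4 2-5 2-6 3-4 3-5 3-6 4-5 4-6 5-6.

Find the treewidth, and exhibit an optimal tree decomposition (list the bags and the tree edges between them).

With just one bag of size 6, the width is 6 − 1 = 5, so tw(G) ≤ 5. For the lower bound, the 6 vertices {1, 2, 3, 4, 5, 6} are pairwise adjacent, and any tree decomposition puts a clique entirely inside one bag — forcing width ≥ 5. Therefore the treewidth is 5.

Treewidth 5.
Bags: B1 = {1, 2, 3, 4, 5, 6}
Tree: (single bag)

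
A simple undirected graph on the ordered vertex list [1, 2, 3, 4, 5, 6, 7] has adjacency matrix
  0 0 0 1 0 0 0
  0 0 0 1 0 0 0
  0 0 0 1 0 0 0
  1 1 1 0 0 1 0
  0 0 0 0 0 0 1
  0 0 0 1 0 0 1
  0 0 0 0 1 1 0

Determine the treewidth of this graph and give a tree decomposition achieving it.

Treewidth 1.
Bags: B1 = {6, 7}  B2 = {4, 6}  B3 = {1, 4}  B4 = {2, 4}  B5 = {5, 7}  B6 = {3, 4}
Tree: B1–B2, B2–B3, B2–B4, B1–B5, B2–B6

Every bag has size at most 2, so the width is 2 − 1 = 1 and tw(G) ≤ 1. G has an edge, so its treewidth is at least 1. Hence tw(G) = 1 exactly.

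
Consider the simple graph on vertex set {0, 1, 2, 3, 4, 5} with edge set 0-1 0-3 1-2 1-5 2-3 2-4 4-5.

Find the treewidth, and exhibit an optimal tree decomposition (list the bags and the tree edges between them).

The largest bag has 3 vertices, giving width 2; this decomposition certifies tw(G) ≤ 2. Since 5–4–2–1–5 is a cycle in G, G is not acyclic. Forests are exactly the graphs of treewidth ≤ 1, so tw(G) ≥ 2. Therefore the treewidth is 2.

Treewidth 2.
Bags: B1 = {1, 4, 5}  B2 = {1, 2, 4}  B3 = {0, 1, 2}  B4 = {0, 2, 3}
Tree: B1–B2, B2–B3, B3–B4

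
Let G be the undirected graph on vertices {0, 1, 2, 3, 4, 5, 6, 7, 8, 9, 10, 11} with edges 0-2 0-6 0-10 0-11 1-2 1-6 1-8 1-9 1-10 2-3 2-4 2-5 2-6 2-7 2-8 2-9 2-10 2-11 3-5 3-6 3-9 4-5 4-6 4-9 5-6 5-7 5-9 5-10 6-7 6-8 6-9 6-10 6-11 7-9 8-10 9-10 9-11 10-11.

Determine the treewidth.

A width-4 tree decomposition is:
Bags: B1 = {2, 5, 6, 7, 9}  B2 = {2, 5, 6, 9, 10}  B3 = {2, 3, 5, 6, 9}  B4 = {2, 6, 9, 10, 11}  B5 = {1, 2, 6, 9, 10}  B6 = {0, 2, 6, 10, 11}  B7 = {1, 2, 6, 8, 10}  B8 = {2, 4, 5, 6, 9}
Tree: B1–B2, B2–B3, B2–B4, B2–B5, B4–B6, B5–B7, B3–B8
Each bag holds 5 vertices, so the decomposition has width 4, which upper-bounds the treewidth. On the other hand G contains the 5-clique {0, 2, 6, 10, 11}. A clique must lie in a single bag of any decomposition, so no decomposition can have width below 4. Therefore the treewidth is 4.

4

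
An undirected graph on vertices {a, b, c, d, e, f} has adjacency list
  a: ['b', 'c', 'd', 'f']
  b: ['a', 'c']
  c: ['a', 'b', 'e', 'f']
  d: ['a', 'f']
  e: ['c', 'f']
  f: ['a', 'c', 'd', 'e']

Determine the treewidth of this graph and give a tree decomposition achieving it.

The largest bag has 3 vertices, giving width 2; this decomposition certifies tw(G) ≤ 2. On the other hand G contains the 3-clique {a, d, f}. A clique must lie in a single bag of any decomposition, so no decomposition can have width below 2. The upper and lower bounds meet at 2, so that is the treewidth.

Treewidth 2.
Bags: B1 = {a, c, f}  B2 = {a, d, f}  B3 = {a, b, c}  B4 = {c, e, f}
Tree: B1–B2, B1–B3, B1–B4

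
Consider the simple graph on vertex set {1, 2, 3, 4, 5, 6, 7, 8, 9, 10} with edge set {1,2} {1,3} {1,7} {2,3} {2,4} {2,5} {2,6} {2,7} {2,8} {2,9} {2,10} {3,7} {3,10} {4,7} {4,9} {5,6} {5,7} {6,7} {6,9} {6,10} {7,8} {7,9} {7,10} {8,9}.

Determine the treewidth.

3

A width-3 tree decomposition is:
Bags: B1 = {2, 6, 7, 10}  B2 = {2, 6, 7, 9}  B3 = {2, 3, 7, 10}  B4 = {1, 2, 3, 7}  B5 = {2, 4, 7, 9}  B6 = {2, 7, 8, 9}  B7 = {2, 5, 6, 7}
Tree: B1–B2, B1–B3, B3–B4, B2–B5, B5–B6, B1–B7
Every bag has size at most 4, so the width is 4 − 1 = 3 and tw(G) ≤ 3. On the other hand G contains the 4-clique {1, 2, 3, 7}. A clique must lie in a single bag of any decomposition, so no decomposition can have width below 3. Combining the bounds, tw(G) = 3.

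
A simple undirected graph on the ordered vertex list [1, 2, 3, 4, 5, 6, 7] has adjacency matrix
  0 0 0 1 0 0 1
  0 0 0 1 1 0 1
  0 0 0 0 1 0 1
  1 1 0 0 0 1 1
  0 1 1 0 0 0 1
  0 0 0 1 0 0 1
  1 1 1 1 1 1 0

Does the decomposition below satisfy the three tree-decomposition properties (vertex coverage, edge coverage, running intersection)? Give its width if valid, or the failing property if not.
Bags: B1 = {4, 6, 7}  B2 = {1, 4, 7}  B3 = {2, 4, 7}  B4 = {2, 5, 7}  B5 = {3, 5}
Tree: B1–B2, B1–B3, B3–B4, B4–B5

No — edge (7,3) lies in no bag.

A tree decomposition must satisfy three properties: every vertex lies in some bag; for every edge, both endpoints lie together in some bag; and for every vertex, the bags containing it form a connected subtree. Here edge (7,3) lies in no bag, so the decomposition is invalid.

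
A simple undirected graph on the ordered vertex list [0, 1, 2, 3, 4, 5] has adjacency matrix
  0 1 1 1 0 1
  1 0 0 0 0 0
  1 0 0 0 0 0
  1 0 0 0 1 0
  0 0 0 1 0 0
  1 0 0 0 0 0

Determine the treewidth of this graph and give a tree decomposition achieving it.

Each bag holds 2 vertices, so the decomposition has width 1, which upper-bounds the treewidth. Any graph with an edge has treewidth ≥ 1, and G has the edge 0–1. Combining the bounds, tw(G) = 1.

Treewidth 1.
Bags: B1 = {0, 1}  B2 = {0, 5}  B3 = {0, 2}  B4 = {0, 3}  B5 = {3, 4}
Tree: B1–B2, B2–B3, B3–B4, B4–B5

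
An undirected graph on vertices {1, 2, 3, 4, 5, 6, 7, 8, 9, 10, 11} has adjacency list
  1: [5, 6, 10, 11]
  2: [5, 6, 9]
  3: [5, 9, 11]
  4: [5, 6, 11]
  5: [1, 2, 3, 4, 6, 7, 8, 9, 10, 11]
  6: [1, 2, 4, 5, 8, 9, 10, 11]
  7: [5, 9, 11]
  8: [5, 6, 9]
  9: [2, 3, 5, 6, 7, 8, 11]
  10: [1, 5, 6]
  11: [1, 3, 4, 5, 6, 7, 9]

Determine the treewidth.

A width-3 tree decomposition is:
Bags: B1 = {5, 6, 8, 9}  B2 = {2, 5, 6, 9}  B3 = {5, 6, 9, 11}  B4 = {1, 5, 6, 11}  B5 = {4, 5, 6, 11}  B6 = {1, 5, 6, 10}  B7 = {5, 7, 9, 11}  B8 = {3, 5, 9, 11}
Tree: B1–B2, B2–B3, B3–B4, B4–B5, B4–B6, B3–B7, B3–B8
Every bag has size at most 4, so the width is 4 − 1 = 3 and tw(G) ≤ 3. For the lower bound, the 4 vertices {3, 5, 9, 11} are pairwise adjacent, and any tree decomposition puts a clique entirely inside one bag — forcing width ≥ 3. The upper and lower bounds meet at 3, so that is the treewidth.

3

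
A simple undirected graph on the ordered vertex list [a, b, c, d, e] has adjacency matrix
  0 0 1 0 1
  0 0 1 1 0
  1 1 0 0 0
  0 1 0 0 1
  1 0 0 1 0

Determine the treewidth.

A width-2 tree decomposition is:
Bags: B1 = {a, d, e}  B2 = {a, b, d}  B3 = {a, b, c}
Tree: B1–B2, B2–B3
Each bag holds 3 vertices, so the decomposition has width 2, which upper-bounds the treewidth. The edges a–e–d–b–c–a form a cycle, so G is not a tree and its treewidth is at least 2. Therefore the treewidth is 2.

2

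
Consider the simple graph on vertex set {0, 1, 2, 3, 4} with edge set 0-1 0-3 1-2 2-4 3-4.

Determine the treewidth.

2

A width-2 tree decomposition is:
Bags: B1 = {0, 1, 2}  B2 = {0, 2, 4}  B3 = {0, 3, 4}
Tree: B1–B2, B2–B3
Every bag has size at most 3, so the width is 3 − 1 = 2 and tw(G) ≤ 2. Since 0–1–2–4–3–0 is a cycle in G, G is not acyclic. Forests are exactly the graphs of treewidth ≤ 1, so tw(G) ≥ 2. Combining the bounds, tw(G) = 2.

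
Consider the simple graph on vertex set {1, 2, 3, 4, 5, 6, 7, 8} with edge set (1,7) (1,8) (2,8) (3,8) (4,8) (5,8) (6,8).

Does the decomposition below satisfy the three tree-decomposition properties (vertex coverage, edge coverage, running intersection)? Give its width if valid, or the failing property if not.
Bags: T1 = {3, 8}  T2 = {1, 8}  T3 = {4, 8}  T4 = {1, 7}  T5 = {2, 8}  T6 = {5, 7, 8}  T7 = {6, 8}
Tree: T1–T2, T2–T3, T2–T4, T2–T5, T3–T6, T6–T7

No — bags containing vertex 7 are not connected in the tree.

A tree decomposition must satisfy three properties: every vertex lies in some bag; for every edge, both endpoints lie together in some bag; and for every vertex, the bags containing it form a connected subtree. Here bags containing vertex 7 are not connected in the tree, so the decomposition is invalid.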